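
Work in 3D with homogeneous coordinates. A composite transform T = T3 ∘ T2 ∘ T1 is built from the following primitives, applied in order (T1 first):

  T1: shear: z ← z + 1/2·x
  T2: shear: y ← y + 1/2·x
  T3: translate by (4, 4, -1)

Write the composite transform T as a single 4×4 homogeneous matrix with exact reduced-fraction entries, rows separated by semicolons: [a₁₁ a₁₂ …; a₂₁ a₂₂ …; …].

T1 = [1 0 0 0; 0 1 0 0; 1/2 0 1 0; 0 0 0 1]
T2·T1 = [1 0 0 0; 1/2 1 0 0; 1/2 0 1 0; 0 0 0 1]
T3·…·T1 = [1 0 0 4; 1/2 1 0 4; 1/2 0 1 -1; 0 0 0 1]

T = [1 0 0 4; 1/2 1 0 4; 1/2 0 1 -1; 0 0 0 1]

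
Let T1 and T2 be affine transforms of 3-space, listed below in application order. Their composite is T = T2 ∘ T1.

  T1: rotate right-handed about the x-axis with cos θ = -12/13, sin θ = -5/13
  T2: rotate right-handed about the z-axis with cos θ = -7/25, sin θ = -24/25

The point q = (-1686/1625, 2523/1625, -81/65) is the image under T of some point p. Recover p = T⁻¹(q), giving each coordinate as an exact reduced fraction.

p = (-6/5, 9/5, 3/5)

T1 = [1 0 0 0; 0 -12/13 5/13 0; 0 -5/13 -12/13 0; 0 0 0 1]
T2·T1 = [-7/25 -288/325 24/65 0; -24/25 84/325 -7/65 0; 0 -5/13 -12/13 0; 0 0 0 1]
det M = 1; M⁻¹ = [-7/25 -24/25 0 0; -288/325 84/325 -5/13 0; 24/65 -7/65 -12/13 0; 0 0 0 1]
M⁻¹ · (-1686/1625, 2523/1625, -81/65)ᵀ = (-6/5, 9/5, 3/5)ᵀ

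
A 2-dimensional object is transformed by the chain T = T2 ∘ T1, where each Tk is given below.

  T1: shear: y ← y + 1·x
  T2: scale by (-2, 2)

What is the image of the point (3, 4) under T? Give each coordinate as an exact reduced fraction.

T(p) = (-6, 14)

T1 shear: y ← y + 1·x: (3, 4) → (3, 7)
T2 scale by (-2, 2): (3, 7) → (-6, 14)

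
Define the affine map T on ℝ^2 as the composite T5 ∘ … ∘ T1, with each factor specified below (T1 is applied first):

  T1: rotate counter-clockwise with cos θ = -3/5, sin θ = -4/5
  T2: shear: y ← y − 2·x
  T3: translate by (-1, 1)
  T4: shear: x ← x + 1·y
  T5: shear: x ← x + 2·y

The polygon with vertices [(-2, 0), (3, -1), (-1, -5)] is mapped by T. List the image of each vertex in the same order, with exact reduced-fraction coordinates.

image vertices: (4/5, 1/5), (48/5, 22/5), (152/5, 58/5)

T1 rotate counter-clockwise with cos θ = -3/5, sin θ = -4/5: (-2, 0) → (6/5, 8/5); (3, -1) → (-13/5, -9/5); (-1, -5) → (-17/5, 19/5)
T2 shear: y ← y − 2·x: (6/5, 8/5) → (6/5, -4/5); (-13/5, -9/5) → (-13/5, 17/5); (-17/5, 19/5) → (-17/5, 53/5)
T3 translate by (-1, 1): (6/5, -4/5) → (1/5, 1/5); (-13/5, 17/5) → (-18/5, 22/5); (-17/5, 53/5) → (-22/5, 58/5)
T4 shear: x ← x + 1·y: (1/5, 1/5) → (2/5, 1/5); (-18/5, 22/5) → (4/5, 22/5); (-22/5, 58/5) → (36/5, 58/5)
T5 shear: x ← x + 2·y: (2/5, 1/5) → (4/5, 1/5); (4/5, 22/5) → (48/5, 22/5); (36/5, 58/5) → (152/5, 58/5)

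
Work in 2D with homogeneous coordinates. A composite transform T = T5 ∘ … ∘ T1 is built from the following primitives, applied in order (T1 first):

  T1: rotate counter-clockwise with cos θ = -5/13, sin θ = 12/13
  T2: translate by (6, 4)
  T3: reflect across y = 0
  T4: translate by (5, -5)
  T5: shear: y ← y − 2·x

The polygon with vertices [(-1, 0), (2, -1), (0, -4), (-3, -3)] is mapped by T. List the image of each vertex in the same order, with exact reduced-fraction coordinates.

image vertices: (148/13, -401/13), (145/13, -436/13), (191/13, -519/13), (194/13, -484/13)

T1 rotate counter-clockwise with cos θ = -5/13, sin θ = 12/13: (-1, 0) → (5/13, -12/13); (2, -1) → (2/13, 29/13); (0, -4) → (48/13, 20/13); (-3, -3) → (51/13, -21/13)
T2 translate by (6, 4): (5/13, -12/13) → (83/13, 40/13); (2/13, 29/13) → (80/13, 81/13); (48/13, 20/13) → (126/13, 72/13); (51/13, -21/13) → (129/13, 31/13)
T3 reflect across y = 0: (83/13, 40/13) → (83/13, -40/13); (80/13, 81/13) → (80/13, -81/13); (126/13, 72/13) → (126/13, -72/13); (129/13, 31/13) → (129/13, -31/13)
T4 translate by (5, -5): (83/13, -40/13) → (148/13, -105/13); (80/13, -81/13) → (145/13, -146/13); (126/13, -72/13) → (191/13, -137/13); (129/13, -31/13) → (194/13, -96/13)
T5 shear: y ← y − 2·x: (148/13, -105/13) → (148/13, -401/13); (145/13, -146/13) → (145/13, -436/13); (191/13, -137/13) → (191/13, -519/13); (194/13, -96/13) → (194/13, -484/13)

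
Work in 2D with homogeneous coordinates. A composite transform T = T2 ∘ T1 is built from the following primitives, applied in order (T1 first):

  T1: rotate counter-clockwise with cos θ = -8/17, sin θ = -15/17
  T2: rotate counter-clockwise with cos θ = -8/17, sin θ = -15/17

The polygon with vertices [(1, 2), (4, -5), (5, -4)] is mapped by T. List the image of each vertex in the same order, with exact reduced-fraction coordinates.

T1 rotate counter-clockwise with cos θ = -8/17, sin θ = -15/17: (1, 2) → (22/17, -31/17); (4, -5) → (-107/17, -20/17); (5, -4) → (-100/17, -43/17)
T2 rotate counter-clockwise with cos θ = -8/17, sin θ = -15/17: (22/17, -31/17) → (-641/289, -82/289); (-107/17, -20/17) → (556/289, 1765/289); (-100/17, -43/17) → (155/289, 1844/289)

image vertices: (-641/289, -82/289), (556/289, 1765/289), (155/289, 1844/289)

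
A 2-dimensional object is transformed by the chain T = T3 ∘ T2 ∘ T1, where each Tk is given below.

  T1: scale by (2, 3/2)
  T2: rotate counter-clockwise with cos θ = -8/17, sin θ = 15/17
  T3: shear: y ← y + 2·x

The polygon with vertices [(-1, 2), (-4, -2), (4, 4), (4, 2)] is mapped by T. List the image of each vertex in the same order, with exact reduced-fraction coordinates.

image vertices: (-29/17, -112/17), (109/17, 122/17), (-154/17, -236/17), (-109/17, -122/17)

T1 scale by (2, 3/2): (-1, 2) → (-2, 3); (-4, -2) → (-8, -3); (4, 4) → (8, 6); (4, 2) → (8, 3)
T2 rotate counter-clockwise with cos θ = -8/17, sin θ = 15/17: (-2, 3) → (-29/17, -54/17); (-8, -3) → (109/17, -96/17); (8, 6) → (-154/17, 72/17); (8, 3) → (-109/17, 96/17)
T3 shear: y ← y + 2·x: (-29/17, -54/17) → (-29/17, -112/17); (109/17, -96/17) → (109/17, 122/17); (-154/17, 72/17) → (-154/17, -236/17); (-109/17, 96/17) → (-109/17, -122/17)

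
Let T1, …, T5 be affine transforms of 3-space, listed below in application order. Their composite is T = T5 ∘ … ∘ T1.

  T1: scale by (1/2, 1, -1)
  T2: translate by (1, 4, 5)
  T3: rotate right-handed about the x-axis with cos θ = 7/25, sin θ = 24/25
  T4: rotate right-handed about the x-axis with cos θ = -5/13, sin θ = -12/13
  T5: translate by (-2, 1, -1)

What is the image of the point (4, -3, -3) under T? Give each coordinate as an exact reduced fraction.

T(p) = (1, 34/5, 23/5)

T1 scale by (1/2, 1, -1): (4, -3, -3) → (2, -3, 3)
T2 translate by (1, 4, 5): (2, -3, 3) → (3, 1, 8)
T3 rotate right-handed about the x-axis with cos θ = 7/25, sin θ = 24/25: (3, 1, 8) → (3, -37/5, 16/5)
T4 rotate right-handed about the x-axis with cos θ = -5/13, sin θ = -12/13: (3, -37/5, 16/5) → (3, 29/5, 28/5)
T5 translate by (-2, 1, -1): (3, 29/5, 28/5) → (1, 34/5, 23/5)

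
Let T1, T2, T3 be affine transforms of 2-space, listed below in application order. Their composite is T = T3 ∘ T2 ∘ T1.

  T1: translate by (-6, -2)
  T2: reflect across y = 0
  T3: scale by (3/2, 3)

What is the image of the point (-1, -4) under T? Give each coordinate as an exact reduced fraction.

T(p) = (-21/2, 18)

T1 translate by (-6, -2): (-1, -4) → (-7, -6)
T2 reflect across y = 0: (-7, -6) → (-7, 6)
T3 scale by (3/2, 3): (-7, 6) → (-21/2, 18)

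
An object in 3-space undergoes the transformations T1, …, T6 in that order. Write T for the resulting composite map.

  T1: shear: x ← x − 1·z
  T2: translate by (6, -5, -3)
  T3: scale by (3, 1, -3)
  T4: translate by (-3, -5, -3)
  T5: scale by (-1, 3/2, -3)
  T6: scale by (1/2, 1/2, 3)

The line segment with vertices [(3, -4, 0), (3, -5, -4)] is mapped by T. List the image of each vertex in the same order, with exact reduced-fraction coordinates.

T1 shear: x ← x − 1·z: (3, -4, 0) → (3, -4, 0); (3, -5, -4) → (7, -5, -4)
T2 translate by (6, -5, -3): (3, -4, 0) → (9, -9, -3); (7, -5, -4) → (13, -10, -7)
T3 scale by (3, 1, -3): (9, -9, -3) → (27, -9, 9); (13, -10, -7) → (39, -10, 21)
T4 translate by (-3, -5, -3): (27, -9, 9) → (24, -14, 6); (39, -10, 21) → (36, -15, 18)
T5 scale by (-1, 3/2, -3): (24, -14, 6) → (-24, -21, -18); (36, -15, 18) → (-36, -45/2, -54)
T6 scale by (1/2, 1/2, 3): (-24, -21, -18) → (-12, -21/2, -54); (-36, -45/2, -54) → (-18, -45/4, -162)

image vertices: (-12, -21/2, -54), (-18, -45/4, -162)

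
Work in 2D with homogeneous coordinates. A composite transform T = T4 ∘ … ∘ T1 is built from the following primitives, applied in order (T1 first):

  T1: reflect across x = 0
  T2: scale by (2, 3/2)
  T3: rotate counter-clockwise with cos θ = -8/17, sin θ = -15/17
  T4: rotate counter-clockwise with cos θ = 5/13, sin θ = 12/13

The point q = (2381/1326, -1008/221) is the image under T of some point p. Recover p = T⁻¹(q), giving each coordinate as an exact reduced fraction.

T1 = [-1 0 0; 0 1 0; 0 0 1]
T2·T1 = [-2 0 0; 0 3/2 0; 0 0 1]
T3·…·T1 = [16/17 45/34 0; 30/17 -12/17 0; 0 0 1]
T4·…·T1 = [-280/221 513/442 0; 342/221 210/221 0; 0 0 1]
det M = -3; M⁻¹ = [-70/221 171/442 0; 114/221 280/663 0; 0 0 1]
M⁻¹ · (2381/1326, -1008/221)ᵀ = (-7/3, -1)ᵀ

p = (-7/3, -1)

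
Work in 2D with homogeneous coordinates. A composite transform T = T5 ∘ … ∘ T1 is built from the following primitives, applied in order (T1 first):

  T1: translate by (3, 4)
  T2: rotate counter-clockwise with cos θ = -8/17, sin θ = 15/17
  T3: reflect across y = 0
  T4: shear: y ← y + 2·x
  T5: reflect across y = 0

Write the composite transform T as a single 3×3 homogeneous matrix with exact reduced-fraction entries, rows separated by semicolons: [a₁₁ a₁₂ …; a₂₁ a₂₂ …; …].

T = [-8/17 -15/17 -84/17; 31/17 22/17 181/17; 0 0 1]

T1 = [1 0 3; 0 1 4; 0 0 1]
T2·T1 = [-8/17 -15/17 -84/17; 15/17 -8/17 13/17; 0 0 1]
T3·…·T1 = [-8/17 -15/17 -84/17; -15/17 8/17 -13/17; 0 0 1]
T4·…·T1 = [-8/17 -15/17 -84/17; -31/17 -22/17 -181/17; 0 0 1]
T5·…·T1 = [-8/17 -15/17 -84/17; 31/17 22/17 181/17; 0 0 1]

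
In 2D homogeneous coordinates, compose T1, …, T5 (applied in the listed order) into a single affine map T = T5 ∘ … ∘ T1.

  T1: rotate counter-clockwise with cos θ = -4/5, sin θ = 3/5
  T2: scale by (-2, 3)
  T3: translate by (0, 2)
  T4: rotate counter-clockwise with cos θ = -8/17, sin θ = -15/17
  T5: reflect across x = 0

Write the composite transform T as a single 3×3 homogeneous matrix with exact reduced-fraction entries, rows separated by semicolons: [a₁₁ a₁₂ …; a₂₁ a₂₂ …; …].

T1 = [-4/5 -3/5 0; 3/5 -4/5 0; 0 0 1]
T2·T1 = [8/5 6/5 0; 9/5 -12/5 0; 0 0 1]
T3·…·T1 = [8/5 6/5 0; 9/5 -12/5 2; 0 0 1]
T4·…·T1 = [71/85 -228/85 30/17; -192/85 6/85 -16/17; 0 0 1]
T5·…·T1 = [-71/85 228/85 -30/17; -192/85 6/85 -16/17; 0 0 1]

T = [-71/85 228/85 -30/17; -192/85 6/85 -16/17; 0 0 1]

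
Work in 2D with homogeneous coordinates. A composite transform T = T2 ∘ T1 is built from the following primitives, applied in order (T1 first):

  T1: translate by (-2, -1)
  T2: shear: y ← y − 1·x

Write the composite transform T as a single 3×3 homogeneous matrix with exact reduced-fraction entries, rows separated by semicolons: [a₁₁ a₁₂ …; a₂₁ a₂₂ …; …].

T1 = [1 0 -2; 0 1 -1; 0 0 1]
T2·T1 = [1 0 -2; -1 1 1; 0 0 1]

T = [1 0 -2; -1 1 1; 0 0 1]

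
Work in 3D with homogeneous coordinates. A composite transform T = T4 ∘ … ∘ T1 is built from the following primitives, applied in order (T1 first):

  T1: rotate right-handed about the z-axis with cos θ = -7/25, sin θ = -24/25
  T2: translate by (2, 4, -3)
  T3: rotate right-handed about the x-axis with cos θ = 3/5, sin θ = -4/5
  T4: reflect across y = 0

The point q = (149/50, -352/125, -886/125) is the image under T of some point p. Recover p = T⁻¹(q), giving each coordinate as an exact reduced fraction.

T1 = [-7/25 24/25 0 0; -24/25 -7/25 0 0; 0 0 1 0; 0 0 0 1]
T2·T1 = [-7/25 24/25 0 2; -24/25 -7/25 0 4; 0 0 1 -3; 0 0 0 1]
T3·…·T1 = [-7/25 24/25 0 2; -72/125 -21/125 4/5 0; 96/125 28/125 3/5 -5; 0 0 0 1]
T4·…·T1 = [-7/25 24/25 0 2; 72/125 21/125 -4/5 0; 96/125 28/125 3/5 -5; 0 0 0 1]
det M = -1; M⁻¹ = [-7/25 72/125 96/125 22/5; 24/25 21/125 28/125 -4/5; 0 -4/5 3/5 3; 0 0 0 1]
M⁻¹ · (149/50, -352/125, -886/125)ᵀ = (-7/2, 0, 1)ᵀ

p = (-7/2, 0, 1)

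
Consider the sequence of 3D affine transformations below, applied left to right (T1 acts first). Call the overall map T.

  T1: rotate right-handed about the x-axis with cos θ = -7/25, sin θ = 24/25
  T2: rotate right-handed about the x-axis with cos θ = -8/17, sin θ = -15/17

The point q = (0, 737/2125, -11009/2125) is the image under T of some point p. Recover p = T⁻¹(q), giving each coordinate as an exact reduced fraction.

T1 = [1 0 0 0; 0 -7/25 -24/25 0; 0 24/25 -7/25 0; 0 0 0 1]
T2·T1 = [1 0 0 0; 0 416/425 87/425 0; 0 -87/425 416/425 0; 0 0 0 1]
det M = 1; M⁻¹ = [1 0 0 0; 0 416/425 -87/425 0; 0 87/425 416/425 0; 0 0 0 1]
M⁻¹ · (0, 737/2125, -11009/2125)ᵀ = (0, 7/5, -5)ᵀ

p = (0, 7/5, -5)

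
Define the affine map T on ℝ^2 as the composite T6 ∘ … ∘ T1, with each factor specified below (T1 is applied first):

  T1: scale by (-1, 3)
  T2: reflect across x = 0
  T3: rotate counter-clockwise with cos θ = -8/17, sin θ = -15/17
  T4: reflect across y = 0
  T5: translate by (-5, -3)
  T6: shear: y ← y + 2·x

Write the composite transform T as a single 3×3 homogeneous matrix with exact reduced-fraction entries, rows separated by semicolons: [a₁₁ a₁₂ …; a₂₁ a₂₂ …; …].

T1 = [-1 0 0; 0 3 0; 0 0 1]
T2·T1 = [1 0 0; 0 3 0; 0 0 1]
T3·…·T1 = [-8/17 45/17 0; -15/17 -24/17 0; 0 0 1]
T4·…·T1 = [-8/17 45/17 0; 15/17 24/17 0; 0 0 1]
T5·…·T1 = [-8/17 45/17 -5; 15/17 24/17 -3; 0 0 1]
T6·…·T1 = [-8/17 45/17 -5; -1/17 114/17 -13; 0 0 1]

T = [-8/17 45/17 -5; -1/17 114/17 -13; 0 0 1]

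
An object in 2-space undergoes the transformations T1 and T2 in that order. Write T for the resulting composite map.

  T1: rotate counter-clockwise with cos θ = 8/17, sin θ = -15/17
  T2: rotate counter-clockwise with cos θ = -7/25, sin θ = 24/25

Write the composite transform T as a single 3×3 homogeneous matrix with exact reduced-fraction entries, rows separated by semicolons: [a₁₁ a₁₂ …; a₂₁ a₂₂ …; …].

T = [304/425 -297/425 0; 297/425 304/425 0; 0 0 1]

T1 = [8/17 15/17 0; -15/17 8/17 0; 0 0 1]
T2·T1 = [304/425 -297/425 0; 297/425 304/425 0; 0 0 1]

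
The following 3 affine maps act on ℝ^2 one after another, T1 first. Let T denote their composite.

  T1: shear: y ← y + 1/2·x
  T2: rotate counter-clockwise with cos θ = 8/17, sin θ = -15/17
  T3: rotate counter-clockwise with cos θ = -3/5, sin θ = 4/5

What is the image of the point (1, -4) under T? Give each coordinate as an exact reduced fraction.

T1 shear: y ← y + 1/2·x: (1, -4) → (1, -7/2)
T2 rotate counter-clockwise with cos θ = 8/17, sin θ = -15/17: (1, -7/2) → (-89/34, -43/17)
T3 rotate counter-clockwise with cos θ = -3/5, sin θ = 4/5: (-89/34, -43/17) → (611/170, -49/85)

T(p) = (611/170, -49/85)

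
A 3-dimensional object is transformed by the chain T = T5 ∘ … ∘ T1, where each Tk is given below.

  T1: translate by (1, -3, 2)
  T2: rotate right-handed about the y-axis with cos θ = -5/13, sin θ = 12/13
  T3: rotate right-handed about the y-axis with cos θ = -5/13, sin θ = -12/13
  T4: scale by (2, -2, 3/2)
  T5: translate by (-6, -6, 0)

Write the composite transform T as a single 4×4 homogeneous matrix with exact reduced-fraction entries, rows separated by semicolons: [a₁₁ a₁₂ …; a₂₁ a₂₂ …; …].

T = [2 0 0 -4; 0 -2 0 0; 0 0 3/2 3; 0 0 0 1]

T1 = [1 0 0 1; 0 1 0 -3; 0 0 1 2; 0 0 0 1]
T2·T1 = [-5/13 0 12/13 19/13; 0 1 0 -3; -12/13 0 -5/13 -22/13; 0 0 0 1]
T3·…·T1 = [1 0 0 1; 0 1 0 -3; 0 0 1 2; 0 0 0 1]
T4·…·T1 = [2 0 0 2; 0 -2 0 6; 0 0 3/2 3; 0 0 0 1]
T5·…·T1 = [2 0 0 -4; 0 -2 0 0; 0 0 3/2 3; 0 0 0 1]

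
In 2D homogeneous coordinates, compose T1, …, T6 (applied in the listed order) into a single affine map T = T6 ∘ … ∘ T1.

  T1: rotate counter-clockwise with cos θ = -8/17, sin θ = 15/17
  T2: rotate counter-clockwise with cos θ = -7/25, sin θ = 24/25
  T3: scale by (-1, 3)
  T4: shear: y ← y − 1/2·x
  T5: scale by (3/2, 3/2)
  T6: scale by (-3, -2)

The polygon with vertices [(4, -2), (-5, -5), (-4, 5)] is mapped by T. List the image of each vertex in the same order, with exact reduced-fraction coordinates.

T1 rotate counter-clockwise with cos θ = -8/17, sin θ = 15/17: (4, -2) → (-2/17, 76/17); (-5, -5) → (115/17, -35/17); (-4, 5) → (-43/17, -100/17)
T2 rotate counter-clockwise with cos θ = -7/25, sin θ = 24/25: (-2/17, 76/17) → (-362/85, -116/85); (115/17, -35/17) → (7/85, 601/85); (-43/17, -100/17) → (2701/425, -332/425)
T3 scale by (-1, 3): (-362/85, -116/85) → (362/85, -348/85); (7/85, 601/85) → (-7/85, 1803/85); (2701/425, -332/425) → (-2701/425, -996/425)
T4 shear: y ← y − 1/2·x: (362/85, -348/85) → (362/85, -529/85); (-7/85, 1803/85) → (-7/85, 3613/170); (-2701/425, -996/425) → (-2701/425, 709/850)
T5 scale by (3/2, 3/2): (362/85, -529/85) → (543/85, -1587/170); (-7/85, 3613/170) → (-21/170, 10839/340); (-2701/425, 709/850) → (-8103/850, 2127/1700)
T6 scale by (-3, -2): (543/85, -1587/170) → (-1629/85, 1587/85); (-21/170, 10839/340) → (63/170, -10839/170); (-8103/850, 2127/1700) → (24309/850, -2127/850)

image vertices: (-1629/85, 1587/85), (63/170, -10839/170), (24309/850, -2127/850)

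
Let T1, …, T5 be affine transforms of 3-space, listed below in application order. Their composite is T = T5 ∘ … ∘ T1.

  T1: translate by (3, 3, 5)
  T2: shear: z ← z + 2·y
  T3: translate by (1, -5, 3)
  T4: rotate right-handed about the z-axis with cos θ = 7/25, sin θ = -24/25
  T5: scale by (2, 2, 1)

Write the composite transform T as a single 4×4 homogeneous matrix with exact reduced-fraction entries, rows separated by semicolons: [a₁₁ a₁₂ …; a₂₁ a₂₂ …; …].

T = [14/25 48/25 0 -8/5; -48/25 14/25 0 -44/5; 0 2 1 14; 0 0 0 1]

T1 = [1 0 0 3; 0 1 0 3; 0 0 1 5; 0 0 0 1]
T2·T1 = [1 0 0 3; 0 1 0 3; 0 2 1 11; 0 0 0 1]
T3·…·T1 = [1 0 0 4; 0 1 0 -2; 0 2 1 14; 0 0 0 1]
T4·…·T1 = [7/25 24/25 0 -4/5; -24/25 7/25 0 -22/5; 0 2 1 14; 0 0 0 1]
T5·…·T1 = [14/25 48/25 0 -8/5; -48/25 14/25 0 -44/5; 0 2 1 14; 0 0 0 1]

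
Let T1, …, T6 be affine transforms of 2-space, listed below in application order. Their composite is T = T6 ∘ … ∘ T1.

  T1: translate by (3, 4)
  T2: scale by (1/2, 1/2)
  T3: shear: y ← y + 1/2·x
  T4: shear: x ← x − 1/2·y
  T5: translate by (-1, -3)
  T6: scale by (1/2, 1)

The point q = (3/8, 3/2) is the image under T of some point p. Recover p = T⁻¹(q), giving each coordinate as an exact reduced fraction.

p = (5, 1)

T1 = [1 0 3; 0 1 4; 0 0 1]
T2·T1 = [1/2 0 3/2; 0 1/2 2; 0 0 1]
T3·…·T1 = [1/2 0 3/2; 1/4 1/2 11/4; 0 0 1]
T4·…·T1 = [3/8 -1/4 1/8; 1/4 1/2 11/4; 0 0 1]
T5·…·T1 = [3/8 -1/4 -7/8; 1/4 1/2 -1/4; 0 0 1]
T6·…·T1 = [3/16 -1/8 -7/16; 1/4 1/2 -1/4; 0 0 1]
det M = 1/8; M⁻¹ = [4 1 2; -2 3/2 -1/2; 0 0 1]
M⁻¹ · (3/8, 3/2)ᵀ = (5, 1)ᵀ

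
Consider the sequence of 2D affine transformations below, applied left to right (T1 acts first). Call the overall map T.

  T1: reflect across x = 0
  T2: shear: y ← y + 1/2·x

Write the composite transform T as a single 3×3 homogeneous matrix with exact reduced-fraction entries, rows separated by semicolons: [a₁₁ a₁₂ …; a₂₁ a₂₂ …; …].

T1 = [-1 0 0; 0 1 0; 0 0 1]
T2·T1 = [-1 0 0; -1/2 1 0; 0 0 1]

T = [-1 0 0; -1/2 1 0; 0 0 1]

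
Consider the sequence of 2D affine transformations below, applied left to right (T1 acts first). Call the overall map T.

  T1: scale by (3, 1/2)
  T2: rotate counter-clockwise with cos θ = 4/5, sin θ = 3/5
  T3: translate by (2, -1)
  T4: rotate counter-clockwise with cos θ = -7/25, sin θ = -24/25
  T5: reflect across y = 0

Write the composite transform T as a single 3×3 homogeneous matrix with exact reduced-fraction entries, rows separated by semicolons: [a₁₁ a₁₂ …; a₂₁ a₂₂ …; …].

T = [132/125 117/250 -38/25; 351/125 -22/125 41/25; 0 0 1]

T1 = [3 0 0; 0 1/2 0; 0 0 1]
T2·T1 = [12/5 -3/10 0; 9/5 2/5 0; 0 0 1]
T3·…·T1 = [12/5 -3/10 2; 9/5 2/5 -1; 0 0 1]
T4·…·T1 = [132/125 117/250 -38/25; -351/125 22/125 -41/25; 0 0 1]
T5·…·T1 = [132/125 117/250 -38/25; 351/125 -22/125 41/25; 0 0 1]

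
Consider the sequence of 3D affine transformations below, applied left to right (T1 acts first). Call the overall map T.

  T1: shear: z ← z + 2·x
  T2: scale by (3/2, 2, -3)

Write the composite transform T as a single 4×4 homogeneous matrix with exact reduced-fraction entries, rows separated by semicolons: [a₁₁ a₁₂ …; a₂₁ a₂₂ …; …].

T1 = [1 0 0 0; 0 1 0 0; 2 0 1 0; 0 0 0 1]
T2·T1 = [3/2 0 0 0; 0 2 0 0; -6 0 -3 0; 0 0 0 1]

T = [3/2 0 0 0; 0 2 0 0; -6 0 -3 0; 0 0 0 1]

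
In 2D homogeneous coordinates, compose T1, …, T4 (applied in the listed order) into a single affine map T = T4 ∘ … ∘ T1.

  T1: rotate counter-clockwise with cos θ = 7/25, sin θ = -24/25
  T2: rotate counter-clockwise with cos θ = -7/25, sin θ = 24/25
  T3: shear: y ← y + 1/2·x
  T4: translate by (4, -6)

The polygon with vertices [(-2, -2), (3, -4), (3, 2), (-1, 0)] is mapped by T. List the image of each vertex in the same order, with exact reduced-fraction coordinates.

T1 rotate counter-clockwise with cos θ = 7/25, sin θ = -24/25: (-2, -2) → (-62/25, 34/25); (3, -4) → (-3, -4); (3, 2) → (69/25, -58/25); (-1, 0) → (-7/25, 24/25)
T2 rotate counter-clockwise with cos θ = -7/25, sin θ = 24/25: (-62/25, 34/25) → (-382/625, -1726/625); (-3, -4) → (117/25, -44/25); (69/25, -58/25) → (909/625, 2062/625); (-7/25, 24/25) → (-527/625, -336/625)
T3 shear: y ← y + 1/2·x: (-382/625, -1726/625) → (-382/625, -1917/625); (117/25, -44/25) → (117/25, 29/50); (909/625, 2062/625) → (909/625, 5033/1250); (-527/625, -336/625) → (-527/625, -1199/1250)
T4 translate by (4, -6): (-382/625, -1917/625) → (2118/625, -5667/625); (117/25, 29/50) → (217/25, -271/50); (909/625, 5033/1250) → (3409/625, -2467/1250); (-527/625, -1199/1250) → (1973/625, -8699/1250)

image vertices: (2118/625, -5667/625), (217/25, -271/50), (3409/625, -2467/1250), (1973/625, -8699/1250)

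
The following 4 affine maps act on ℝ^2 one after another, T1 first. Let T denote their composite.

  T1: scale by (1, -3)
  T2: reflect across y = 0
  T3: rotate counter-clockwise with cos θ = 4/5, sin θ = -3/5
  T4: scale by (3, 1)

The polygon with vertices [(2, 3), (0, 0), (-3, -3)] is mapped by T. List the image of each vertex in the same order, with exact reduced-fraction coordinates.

T1 scale by (1, -3): (2, 3) → (2, -9); (0, 0) → (0, 0); (-3, -3) → (-3, 9)
T2 reflect across y = 0: (2, -9) → (2, 9); (0, 0) → (0, 0); (-3, 9) → (-3, -9)
T3 rotate counter-clockwise with cos θ = 4/5, sin θ = -3/5: (2, 9) → (7, 6); (0, 0) → (0, 0); (-3, -9) → (-39/5, -27/5)
T4 scale by (3, 1): (7, 6) → (21, 6); (0, 0) → (0, 0); (-39/5, -27/5) → (-117/5, -27/5)

image vertices: (21, 6), (0, 0), (-117/5, -27/5)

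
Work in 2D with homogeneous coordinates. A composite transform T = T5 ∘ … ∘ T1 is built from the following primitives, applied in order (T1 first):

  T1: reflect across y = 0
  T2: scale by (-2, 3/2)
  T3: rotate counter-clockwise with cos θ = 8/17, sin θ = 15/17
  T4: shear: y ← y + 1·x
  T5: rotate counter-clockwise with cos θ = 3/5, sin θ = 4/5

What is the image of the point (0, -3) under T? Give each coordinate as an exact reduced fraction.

T1 reflect across y = 0: (0, -3) → (0, 3)
T2 scale by (-2, 3/2): (0, 3) → (0, 9/2)
T3 rotate counter-clockwise with cos θ = 8/17, sin θ = 15/17: (0, 9/2) → (-135/34, 36/17)
T4 shear: y ← y + 1·x: (-135/34, 36/17) → (-135/34, -63/34)
T5 rotate counter-clockwise with cos θ = 3/5, sin θ = 4/5: (-135/34, -63/34) → (-9/10, -729/170)

T(p) = (-9/10, -729/170)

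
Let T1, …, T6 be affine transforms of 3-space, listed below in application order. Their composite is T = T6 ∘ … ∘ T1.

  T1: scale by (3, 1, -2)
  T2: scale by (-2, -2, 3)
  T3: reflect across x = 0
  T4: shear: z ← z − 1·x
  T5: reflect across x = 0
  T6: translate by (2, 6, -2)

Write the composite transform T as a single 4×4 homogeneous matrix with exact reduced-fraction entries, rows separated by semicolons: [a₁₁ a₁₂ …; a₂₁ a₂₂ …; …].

T = [-6 0 0 2; 0 -2 0 6; -6 0 -6 -2; 0 0 0 1]

T1 = [3 0 0 0; 0 1 0 0; 0 0 -2 0; 0 0 0 1]
T2·T1 = [-6 0 0 0; 0 -2 0 0; 0 0 -6 0; 0 0 0 1]
T3·…·T1 = [6 0 0 0; 0 -2 0 0; 0 0 -6 0; 0 0 0 1]
T4·…·T1 = [6 0 0 0; 0 -2 0 0; -6 0 -6 0; 0 0 0 1]
T5·…·T1 = [-6 0 0 0; 0 -2 0 0; -6 0 -6 0; 0 0 0 1]
T6·…·T1 = [-6 0 0 2; 0 -2 0 6; -6 0 -6 -2; 0 0 0 1]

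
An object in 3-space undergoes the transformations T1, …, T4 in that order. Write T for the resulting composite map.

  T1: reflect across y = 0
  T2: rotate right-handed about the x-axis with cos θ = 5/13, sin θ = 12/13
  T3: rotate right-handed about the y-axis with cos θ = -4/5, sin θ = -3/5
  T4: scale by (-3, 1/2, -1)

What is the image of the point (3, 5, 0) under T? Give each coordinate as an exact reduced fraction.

T(p) = (-72/65, -25/26, -357/65)

T1 reflect across y = 0: (3, 5, 0) → (3, -5, 0)
T2 rotate right-handed about the x-axis with cos θ = 5/13, sin θ = 12/13: (3, -5, 0) → (3, -25/13, -60/13)
T3 rotate right-handed about the y-axis with cos θ = -4/5, sin θ = -3/5: (3, -25/13, -60/13) → (24/65, -25/13, 357/65)
T4 scale by (-3, 1/2, -1): (24/65, -25/13, 357/65) → (-72/65, -25/26, -357/65)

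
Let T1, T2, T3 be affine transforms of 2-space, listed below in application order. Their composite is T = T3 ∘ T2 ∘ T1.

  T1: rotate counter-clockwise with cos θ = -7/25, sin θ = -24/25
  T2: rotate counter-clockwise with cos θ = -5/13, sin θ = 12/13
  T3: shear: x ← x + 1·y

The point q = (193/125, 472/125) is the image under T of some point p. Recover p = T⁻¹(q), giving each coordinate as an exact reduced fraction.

T1 = [-7/25 24/25 0; -24/25 -7/25 0; 0 0 1]
T2·T1 = [323/325 -36/325 0; 36/325 323/325 0; 0 0 1]
T3·…·T1 = [359/325 287/325 0; 36/325 323/325 0; 0 0 1]
det M = 1; M⁻¹ = [323/325 -287/325 0; -36/325 359/325 0; 0 0 1]
M⁻¹ · (193/125, 472/125)ᵀ = (-9/5, 4)ᵀ

p = (-9/5, 4)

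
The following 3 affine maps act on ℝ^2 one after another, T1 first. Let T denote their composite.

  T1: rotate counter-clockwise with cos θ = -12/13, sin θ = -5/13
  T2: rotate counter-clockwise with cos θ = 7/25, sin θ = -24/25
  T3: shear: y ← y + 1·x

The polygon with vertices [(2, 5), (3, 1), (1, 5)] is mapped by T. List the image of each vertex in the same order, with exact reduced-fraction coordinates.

image vertices: (-1673/325, -2187/325), (-173/65, -62/65), (-113/25, -172/25)

T1 rotate counter-clockwise with cos θ = -12/13, sin θ = -5/13: (2, 5) → (1/13, -70/13); (3, 1) → (-31/13, -27/13); (1, 5) → (1, -5)
T2 rotate counter-clockwise with cos θ = 7/25, sin θ = -24/25: (1/13, -70/13) → (-1673/325, -514/325); (-31/13, -27/13) → (-173/65, 111/65); (1, -5) → (-113/25, -59/25)
T3 shear: y ← y + 1·x: (-1673/325, -514/325) → (-1673/325, -2187/325); (-173/65, 111/65) → (-173/65, -62/65); (-113/25, -59/25) → (-113/25, -172/25)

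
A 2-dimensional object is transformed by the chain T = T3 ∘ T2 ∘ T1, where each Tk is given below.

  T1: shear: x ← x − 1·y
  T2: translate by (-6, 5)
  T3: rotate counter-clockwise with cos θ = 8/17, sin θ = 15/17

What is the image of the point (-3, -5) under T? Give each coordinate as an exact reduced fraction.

T1 shear: x ← x − 1·y: (-3, -5) → (2, -5)
T2 translate by (-6, 5): (2, -5) → (-4, 0)
T3 rotate counter-clockwise with cos θ = 8/17, sin θ = 15/17: (-4, 0) → (-32/17, -60/17)

T(p) = (-32/17, -60/17)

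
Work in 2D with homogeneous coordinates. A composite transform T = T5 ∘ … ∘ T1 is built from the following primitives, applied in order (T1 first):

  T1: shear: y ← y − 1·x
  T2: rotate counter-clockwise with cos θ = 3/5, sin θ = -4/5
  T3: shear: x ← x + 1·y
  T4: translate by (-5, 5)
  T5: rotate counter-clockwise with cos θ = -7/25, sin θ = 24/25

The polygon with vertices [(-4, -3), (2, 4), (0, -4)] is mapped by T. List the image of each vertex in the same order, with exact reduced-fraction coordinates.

T1 shear: y ← y − 1·x: (-4, -3) → (-4, 1); (2, 4) → (2, 2); (0, -4) → (0, -4)
T2 rotate counter-clockwise with cos θ = 3/5, sin θ = -4/5: (-4, 1) → (-8/5, 19/5); (2, 2) → (14/5, -2/5); (0, -4) → (-16/5, -12/5)
T3 shear: x ← x + 1·y: (-8/5, 19/5) → (11/5, 19/5); (14/5, -2/5) → (12/5, -2/5); (-16/5, -12/5) → (-28/5, -12/5)
T4 translate by (-5, 5): (11/5, 19/5) → (-14/5, 44/5); (12/5, -2/5) → (-13/5, 23/5); (-28/5, -12/5) → (-53/5, 13/5)
T5 rotate counter-clockwise with cos θ = -7/25, sin θ = 24/25: (-14/5, 44/5) → (-958/125, -644/125); (-13/5, 23/5) → (-461/125, -473/125); (-53/5, 13/5) → (59/125, -1363/125)

image vertices: (-958/125, -644/125), (-461/125, -473/125), (59/125, -1363/125)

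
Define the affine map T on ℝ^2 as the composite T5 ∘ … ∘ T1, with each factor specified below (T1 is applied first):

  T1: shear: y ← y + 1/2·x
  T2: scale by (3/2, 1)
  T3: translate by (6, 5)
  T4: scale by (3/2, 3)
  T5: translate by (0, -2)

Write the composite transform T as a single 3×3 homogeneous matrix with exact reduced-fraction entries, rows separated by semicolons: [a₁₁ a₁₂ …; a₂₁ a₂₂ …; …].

T1 = [1 0 0; 1/2 1 0; 0 0 1]
T2·T1 = [3/2 0 0; 1/2 1 0; 0 0 1]
T3·…·T1 = [3/2 0 6; 1/2 1 5; 0 0 1]
T4·…·T1 = [9/4 0 9; 3/2 3 15; 0 0 1]
T5·…·T1 = [9/4 0 9; 3/2 3 13; 0 0 1]

T = [9/4 0 9; 3/2 3 13; 0 0 1]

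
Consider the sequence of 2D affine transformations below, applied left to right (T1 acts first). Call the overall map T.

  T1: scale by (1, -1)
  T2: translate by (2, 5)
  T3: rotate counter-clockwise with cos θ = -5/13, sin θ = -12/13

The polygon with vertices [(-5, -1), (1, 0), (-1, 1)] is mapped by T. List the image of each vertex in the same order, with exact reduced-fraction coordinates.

T1 scale by (1, -1): (-5, -1) → (-5, 1); (1, 0) → (1, 0); (-1, 1) → (-1, -1)
T2 translate by (2, 5): (-5, 1) → (-3, 6); (1, 0) → (3, 5); (-1, -1) → (1, 4)
T3 rotate counter-clockwise with cos θ = -5/13, sin θ = -12/13: (-3, 6) → (87/13, 6/13); (3, 5) → (45/13, -61/13); (1, 4) → (43/13, -32/13)

image vertices: (87/13, 6/13), (45/13, -61/13), (43/13, -32/13)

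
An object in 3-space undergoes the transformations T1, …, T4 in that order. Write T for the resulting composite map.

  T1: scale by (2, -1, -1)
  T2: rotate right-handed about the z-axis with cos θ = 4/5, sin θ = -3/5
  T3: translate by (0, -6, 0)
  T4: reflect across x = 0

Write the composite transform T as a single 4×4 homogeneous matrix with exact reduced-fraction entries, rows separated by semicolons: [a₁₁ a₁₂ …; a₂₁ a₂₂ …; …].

T1 = [2 0 0 0; 0 -1 0 0; 0 0 -1 0; 0 0 0 1]
T2·T1 = [8/5 -3/5 0 0; -6/5 -4/5 0 0; 0 0 -1 0; 0 0 0 1]
T3·…·T1 = [8/5 -3/5 0 0; -6/5 -4/5 0 -6; 0 0 -1 0; 0 0 0 1]
T4·…·T1 = [-8/5 3/5 0 0; -6/5 -4/5 0 -6; 0 0 -1 0; 0 0 0 1]

T = [-8/5 3/5 0 0; -6/5 -4/5 0 -6; 0 0 -1 0; 0 0 0 1]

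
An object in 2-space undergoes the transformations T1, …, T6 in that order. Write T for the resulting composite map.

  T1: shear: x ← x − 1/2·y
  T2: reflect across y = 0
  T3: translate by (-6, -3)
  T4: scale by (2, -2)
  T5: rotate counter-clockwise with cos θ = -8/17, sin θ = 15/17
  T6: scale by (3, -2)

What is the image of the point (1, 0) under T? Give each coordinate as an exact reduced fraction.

T1 shear: x ← x − 1/2·y: (1, 0) → (1, 0)
T2 reflect across y = 0: (1, 0) → (1, 0)
T3 translate by (-6, -3): (1, 0) → (-5, -3)
T4 scale by (2, -2): (-5, -3) → (-10, 6)
T5 rotate counter-clockwise with cos θ = -8/17, sin θ = 15/17: (-10, 6) → (-10/17, -198/17)
T6 scale by (3, -2): (-10/17, -198/17) → (-30/17, 396/17)

T(p) = (-30/17, 396/17)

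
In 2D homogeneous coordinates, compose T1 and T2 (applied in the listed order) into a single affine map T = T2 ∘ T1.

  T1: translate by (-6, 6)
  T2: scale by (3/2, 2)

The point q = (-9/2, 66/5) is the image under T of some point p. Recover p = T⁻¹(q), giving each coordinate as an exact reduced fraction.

T1 = [1 0 -6; 0 1 6; 0 0 1]
T2·T1 = [3/2 0 -9; 0 2 12; 0 0 1]
det M = 3; M⁻¹ = [2/3 0 6; 0 1/2 -6; 0 0 1]
M⁻¹ · (-9/2, 66/5)ᵀ = (3, 3/5)ᵀ

p = (3, 3/5)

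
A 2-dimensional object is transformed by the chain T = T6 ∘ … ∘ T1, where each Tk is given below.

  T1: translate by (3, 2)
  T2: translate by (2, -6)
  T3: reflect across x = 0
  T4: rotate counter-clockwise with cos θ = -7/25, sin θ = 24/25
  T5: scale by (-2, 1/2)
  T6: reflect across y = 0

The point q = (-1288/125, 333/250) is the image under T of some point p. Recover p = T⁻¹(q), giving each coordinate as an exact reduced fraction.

p = (-1, -1/5)

T1 = [1 0 3; 0 1 2; 0 0 1]
T2·T1 = [1 0 5; 0 1 -4; 0 0 1]
T3·…·T1 = [-1 0 -5; 0 1 -4; 0 0 1]
T4·…·T1 = [7/25 -24/25 131/25; -24/25 -7/25 -92/25; 0 0 1]
T5·…·T1 = [-14/25 48/25 -262/25; -12/25 -7/50 -46/25; 0 0 1]
T6·…·T1 = [-14/25 48/25 -262/25; 12/25 7/50 46/25; 0 0 1]
det M = -1; M⁻¹ = [-7/50 48/25 -5; 12/25 14/25 4; 0 0 1]
M⁻¹ · (-1288/125, 333/250)ᵀ = (-1, -1/5)ᵀ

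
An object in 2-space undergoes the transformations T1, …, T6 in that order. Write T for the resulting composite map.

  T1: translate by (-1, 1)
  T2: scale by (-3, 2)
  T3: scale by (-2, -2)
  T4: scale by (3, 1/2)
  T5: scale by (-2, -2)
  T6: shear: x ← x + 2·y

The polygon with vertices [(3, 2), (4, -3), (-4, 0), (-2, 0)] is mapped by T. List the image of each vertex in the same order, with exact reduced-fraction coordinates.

T1 translate by (-1, 1): (3, 2) → (2, 3); (4, -3) → (3, -2); (-4, 0) → (-5, 1); (-2, 0) → (-3, 1)
T2 scale by (-3, 2): (2, 3) → (-6, 6); (3, -2) → (-9, -4); (-5, 1) → (15, 2); (-3, 1) → (9, 2)
T3 scale by (-2, -2): (-6, 6) → (12, -12); (-9, -4) → (18, 8); (15, 2) → (-30, -4); (9, 2) → (-18, -4)
T4 scale by (3, 1/2): (12, -12) → (36, -6); (18, 8) → (54, 4); (-30, -4) → (-90, -2); (-18, -4) → (-54, -2)
T5 scale by (-2, -2): (36, -6) → (-72, 12); (54, 4) → (-108, -8); (-90, -2) → (180, 4); (-54, -2) → (108, 4)
T6 shear: x ← x + 2·y: (-72, 12) → (-48, 12); (-108, -8) → (-124, -8); (180, 4) → (188, 4); (108, 4) → (116, 4)

image vertices: (-48, 12), (-124, -8), (188, 4), (116, 4)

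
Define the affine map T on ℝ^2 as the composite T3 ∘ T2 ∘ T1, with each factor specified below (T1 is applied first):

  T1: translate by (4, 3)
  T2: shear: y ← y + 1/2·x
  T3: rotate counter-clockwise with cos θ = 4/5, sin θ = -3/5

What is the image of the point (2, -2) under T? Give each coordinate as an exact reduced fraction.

T(p) = (36/5, -2/5)

T1 translate by (4, 3): (2, -2) → (6, 1)
T2 shear: y ← y + 1/2·x: (6, 1) → (6, 4)
T3 rotate counter-clockwise with cos θ = 4/5, sin θ = -3/5: (6, 4) → (36/5, -2/5)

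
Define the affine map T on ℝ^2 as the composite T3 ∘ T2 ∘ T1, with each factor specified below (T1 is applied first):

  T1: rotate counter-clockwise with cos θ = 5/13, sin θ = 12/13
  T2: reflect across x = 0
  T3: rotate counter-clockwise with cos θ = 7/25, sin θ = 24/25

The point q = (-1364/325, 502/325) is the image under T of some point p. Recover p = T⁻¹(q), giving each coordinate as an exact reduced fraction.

p = (4, 2)

T1 = [5/13 -12/13 0; 12/13 5/13 0; 0 0 1]
T2·T1 = [-5/13 12/13 0; 12/13 5/13 0; 0 0 1]
T3·…·T1 = [-323/325 -36/325 0; -36/325 323/325 0; 0 0 1]
det M = -1; M⁻¹ = [-323/325 -36/325 0; -36/325 323/325 0; 0 0 1]
M⁻¹ · (-1364/325, 502/325)ᵀ = (4, 2)ᵀ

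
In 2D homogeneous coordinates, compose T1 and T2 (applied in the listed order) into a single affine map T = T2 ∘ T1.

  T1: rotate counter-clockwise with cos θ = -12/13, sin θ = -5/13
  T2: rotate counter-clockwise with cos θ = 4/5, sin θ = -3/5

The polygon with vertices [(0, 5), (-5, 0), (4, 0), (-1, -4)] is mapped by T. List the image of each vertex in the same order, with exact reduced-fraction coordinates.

image vertices: (-16/13, -63/13), (63/13, -16/13), (-252/65, 64/65), (127/65, 236/65)

T1 rotate counter-clockwise with cos θ = -12/13, sin θ = -5/13: (0, 5) → (25/13, -60/13); (-5, 0) → (60/13, 25/13); (4, 0) → (-48/13, -20/13); (-1, -4) → (-8/13, 53/13)
T2 rotate counter-clockwise with cos θ = 4/5, sin θ = -3/5: (25/13, -60/13) → (-16/13, -63/13); (60/13, 25/13) → (63/13, -16/13); (-48/13, -20/13) → (-252/65, 64/65); (-8/13, 53/13) → (127/65, 236/65)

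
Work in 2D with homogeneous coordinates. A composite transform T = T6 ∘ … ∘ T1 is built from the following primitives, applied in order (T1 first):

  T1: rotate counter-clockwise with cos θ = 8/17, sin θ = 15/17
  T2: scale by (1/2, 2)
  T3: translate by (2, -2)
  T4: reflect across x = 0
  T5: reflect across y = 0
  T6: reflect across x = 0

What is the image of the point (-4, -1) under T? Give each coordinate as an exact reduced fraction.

T1 rotate counter-clockwise with cos θ = 8/17, sin θ = 15/17: (-4, -1) → (-1, -4)
T2 scale by (1/2, 2): (-1, -4) → (-1/2, -8)
T3 translate by (2, -2): (-1/2, -8) → (3/2, -10)
T4 reflect across x = 0: (3/2, -10) → (-3/2, -10)
T5 reflect across y = 0: (-3/2, -10) → (-3/2, 10)
T6 reflect across x = 0: (-3/2, 10) → (3/2, 10)

T(p) = (3/2, 10)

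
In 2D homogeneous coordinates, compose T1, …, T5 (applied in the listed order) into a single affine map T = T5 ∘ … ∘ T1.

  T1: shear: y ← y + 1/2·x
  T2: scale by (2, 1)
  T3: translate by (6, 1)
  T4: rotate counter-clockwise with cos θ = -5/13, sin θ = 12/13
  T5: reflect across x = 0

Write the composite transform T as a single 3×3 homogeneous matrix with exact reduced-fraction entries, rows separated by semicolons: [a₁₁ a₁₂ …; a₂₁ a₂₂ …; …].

T1 = [1 0 0; 1/2 1 0; 0 0 1]
T2·T1 = [2 0 0; 1/2 1 0; 0 0 1]
T3·…·T1 = [2 0 6; 1/2 1 1; 0 0 1]
T4·…·T1 = [-16/13 -12/13 -42/13; 43/26 -5/13 67/13; 0 0 1]
T5·…·T1 = [16/13 12/13 42/13; 43/26 -5/13 67/13; 0 0 1]

T = [16/13 12/13 42/13; 43/26 -5/13 67/13; 0 0 1]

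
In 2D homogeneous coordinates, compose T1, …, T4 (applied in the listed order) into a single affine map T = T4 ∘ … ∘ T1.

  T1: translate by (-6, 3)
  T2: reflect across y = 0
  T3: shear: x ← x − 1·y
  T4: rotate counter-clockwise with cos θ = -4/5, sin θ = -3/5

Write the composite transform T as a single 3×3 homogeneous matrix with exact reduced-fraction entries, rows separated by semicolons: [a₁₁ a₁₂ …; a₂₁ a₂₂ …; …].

T1 = [1 0 -6; 0 1 3; 0 0 1]
T2·T1 = [1 0 -6; 0 -1 -3; 0 0 1]
T3·…·T1 = [1 1 -3; 0 -1 -3; 0 0 1]
T4·…·T1 = [-4/5 -7/5 3/5; -3/5 1/5 21/5; 0 0 1]

T = [-4/5 -7/5 3/5; -3/5 1/5 21/5; 0 0 1]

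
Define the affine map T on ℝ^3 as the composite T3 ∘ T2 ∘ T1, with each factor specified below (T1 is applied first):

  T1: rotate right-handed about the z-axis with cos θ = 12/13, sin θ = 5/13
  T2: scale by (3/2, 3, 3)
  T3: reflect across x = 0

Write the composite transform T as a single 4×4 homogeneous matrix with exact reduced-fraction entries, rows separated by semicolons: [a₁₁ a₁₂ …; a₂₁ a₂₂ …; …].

T1 = [12/13 -5/13 0 0; 5/13 12/13 0 0; 0 0 1 0; 0 0 0 1]
T2·T1 = [18/13 -15/26 0 0; 15/13 36/13 0 0; 0 0 3 0; 0 0 0 1]
T3·…·T1 = [-18/13 15/26 0 0; 15/13 36/13 0 0; 0 0 3 0; 0 0 0 1]

T = [-18/13 15/26 0 0; 15/13 36/13 0 0; 0 0 3 0; 0 0 0 1]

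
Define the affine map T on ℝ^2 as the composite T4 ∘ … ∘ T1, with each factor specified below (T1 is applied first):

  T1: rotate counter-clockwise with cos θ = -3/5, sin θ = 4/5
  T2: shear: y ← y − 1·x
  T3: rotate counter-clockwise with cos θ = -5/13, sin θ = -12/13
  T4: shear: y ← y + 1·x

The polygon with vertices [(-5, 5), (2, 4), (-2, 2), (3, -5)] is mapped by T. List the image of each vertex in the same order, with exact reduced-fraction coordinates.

T1 rotate counter-clockwise with cos θ = -3/5, sin θ = 4/5: (-5, 5) → (-1, -7); (2, 4) → (-22/5, -4/5); (-2, 2) → (-2/5, -14/5); (3, -5) → (11/5, 27/5)
T2 shear: y ← y − 1·x: (-1, -7) → (-1, -6); (-22/5, -4/5) → (-22/5, 18/5); (-2/5, -14/5) → (-2/5, -12/5); (11/5, 27/5) → (11/5, 16/5)
T3 rotate counter-clockwise with cos θ = -5/13, sin θ = -12/13: (-1, -6) → (-67/13, 42/13); (-22/5, 18/5) → (326/65, 174/65); (-2/5, -12/5) → (-134/65, 84/65); (11/5, 16/5) → (137/65, -212/65)
T4 shear: y ← y + 1·x: (-67/13, 42/13) → (-67/13, -25/13); (326/65, 174/65) → (326/65, 100/13); (-134/65, 84/65) → (-134/65, -10/13); (137/65, -212/65) → (137/65, -15/13)

image vertices: (-67/13, -25/13), (326/65, 100/13), (-134/65, -10/13), (137/65, -15/13)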